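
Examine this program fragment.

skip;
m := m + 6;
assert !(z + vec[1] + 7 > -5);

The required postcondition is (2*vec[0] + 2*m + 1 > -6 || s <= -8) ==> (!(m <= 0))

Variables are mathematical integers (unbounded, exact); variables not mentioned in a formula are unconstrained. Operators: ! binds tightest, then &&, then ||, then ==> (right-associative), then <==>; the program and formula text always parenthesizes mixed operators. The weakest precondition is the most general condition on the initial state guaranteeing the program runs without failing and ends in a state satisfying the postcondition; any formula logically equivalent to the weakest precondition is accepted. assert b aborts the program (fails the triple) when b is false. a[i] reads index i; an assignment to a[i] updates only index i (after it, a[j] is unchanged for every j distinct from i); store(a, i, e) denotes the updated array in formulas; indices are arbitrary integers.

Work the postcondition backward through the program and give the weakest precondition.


Working backward. After the program, the postcondition (2*vec[0] + 2*m + 1 > -6 || s <= -8) ==> (!(m <= 0)) must hold; in canonical form it is (2*vec[0] + 2*m > -7 || s <= -8) ==> (!(m <= 0)).
Before assert !(z + vec[1] + 7 > -5): (!(vec[1] + z > -12)) && ((2*vec[0] + 2*m > -7 || s <= -8) ==> (!(m <= 0)))
Before m := m + 6: (!(vec[1] + z > -12)) && ((2*vec[0] + 2*m > -19 || s <= -8) ==> (!(m <= -6)))
Before skip: (!(vec[1] + z > -12)) && ((2*vec[0] + 2*m > -19 || s <= -8) ==> (!(m <= -6)))
Answer: WP = (!(vec[1] + z > -12)) && ((2*vec[0] + 2*m > -19 || s <= -8) ==> (!(m <= -6)))


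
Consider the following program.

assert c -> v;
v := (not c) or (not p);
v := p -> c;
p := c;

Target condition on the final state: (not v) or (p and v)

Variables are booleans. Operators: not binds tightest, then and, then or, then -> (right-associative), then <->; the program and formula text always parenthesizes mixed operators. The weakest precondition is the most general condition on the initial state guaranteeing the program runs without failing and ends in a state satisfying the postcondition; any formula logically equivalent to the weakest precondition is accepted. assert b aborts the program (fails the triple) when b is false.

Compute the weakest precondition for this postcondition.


Working backward. After the program, (not v) or (p and v) must hold.
Before p := c: (not v) or (c and v)
Before v := p -> c: (not (p -> c)) or (c and (p -> c))
Before v := (not c) or (not p): (not (p -> c)) or (c and (p -> c))
Before assert c -> v: (c -> v) and ((not (p -> c)) or (c and (p -> c)))
Answer: WP = (c -> v) and ((not (p -> c)) or (c and (p -> c)))


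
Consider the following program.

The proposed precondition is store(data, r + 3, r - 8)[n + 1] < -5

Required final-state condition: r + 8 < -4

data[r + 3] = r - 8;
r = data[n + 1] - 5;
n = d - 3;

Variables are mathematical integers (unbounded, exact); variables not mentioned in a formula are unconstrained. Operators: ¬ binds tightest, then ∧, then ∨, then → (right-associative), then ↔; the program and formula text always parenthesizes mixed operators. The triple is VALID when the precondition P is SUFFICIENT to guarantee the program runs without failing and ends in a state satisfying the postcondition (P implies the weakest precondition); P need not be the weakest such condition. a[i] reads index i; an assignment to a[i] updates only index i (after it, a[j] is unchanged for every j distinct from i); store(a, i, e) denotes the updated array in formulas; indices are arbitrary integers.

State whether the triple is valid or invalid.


Working backward. After the program, the postcondition r + 8 < -4 must hold; in canonical form it is r < -12.
Before n := d - 3: r < -12
Before r := data[n + 1] - 5: data[n + 1] < -7
Before data[r + 3] := r - 8: store(data, r + 3, r - 8)[n + 1] < -7
The weakest precondition is store(data, r + 3, r - 8)[n + 1] < -7.
Check whether store(data, r + 3, r - 8)[n + 1] < -5 implies it.
Countermodel: at the initial state data = {[4] = 2, elsewhere 2}, n = 3, r = 1, the precondition holds but the weakest precondition fails.
Answer: invalid


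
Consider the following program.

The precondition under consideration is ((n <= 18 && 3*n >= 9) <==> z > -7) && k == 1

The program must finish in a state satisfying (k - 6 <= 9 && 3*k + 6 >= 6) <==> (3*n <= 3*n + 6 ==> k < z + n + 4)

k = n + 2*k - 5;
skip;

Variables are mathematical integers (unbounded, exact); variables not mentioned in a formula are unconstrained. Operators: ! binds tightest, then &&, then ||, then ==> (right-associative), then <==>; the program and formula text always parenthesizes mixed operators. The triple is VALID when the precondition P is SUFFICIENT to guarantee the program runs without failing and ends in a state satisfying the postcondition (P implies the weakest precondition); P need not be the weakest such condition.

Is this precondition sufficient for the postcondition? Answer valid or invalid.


Working backward. After the program, the postcondition (k - 6 <= 9 && 3*k + 6 >= 6) <==> (3*n <= 3*n + 6 ==> k < z + n + 4) must hold; in canonical form it is (k <= 15 && 3*k >= 0) <==> k < n + z + 4.
Before skip: (k <= 15 && 3*k >= 0) <==> k < n + z + 4
Before k := n + 2*k - 5: (2*k + n <= 20 && 6*k + 3*n >= 15) <==> 2*k < z + 9
The weakest precondition is (2*k + n <= 20 && 6*k + 3*n >= 15) <==> 2*k < z + 9.
Check whether ((n <= 18 && 3*n >= 9) <==> z > -7) && k == 1 implies it.
Every state satisfying the precondition satisfies the weakest precondition: the implication holds.
Answer: valid


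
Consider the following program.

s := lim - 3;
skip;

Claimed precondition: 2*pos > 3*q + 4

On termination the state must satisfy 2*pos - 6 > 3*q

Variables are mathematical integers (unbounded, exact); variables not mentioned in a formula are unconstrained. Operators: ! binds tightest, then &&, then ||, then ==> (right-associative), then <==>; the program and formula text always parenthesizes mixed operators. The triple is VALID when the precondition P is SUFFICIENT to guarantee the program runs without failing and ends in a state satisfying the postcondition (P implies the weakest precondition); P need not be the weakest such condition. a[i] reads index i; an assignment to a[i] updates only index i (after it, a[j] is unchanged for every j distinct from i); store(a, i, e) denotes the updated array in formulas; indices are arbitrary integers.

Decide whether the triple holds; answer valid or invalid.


Working backward. After the program, the postcondition 2*pos - 6 > 3*q must hold; in canonical form it is 2*pos > 3*q + 6.
Before skip: 2*pos > 3*q + 6
Before s := lim - 3: 2*pos > 3*q + 6
The weakest precondition is 2*pos > 3*q + 6.
Check whether 2*pos > 3*q + 4 implies it.
Countermodel: at the initial state pos = 1, q = -1, the precondition holds but the weakest precondition fails.
Answer: invalid


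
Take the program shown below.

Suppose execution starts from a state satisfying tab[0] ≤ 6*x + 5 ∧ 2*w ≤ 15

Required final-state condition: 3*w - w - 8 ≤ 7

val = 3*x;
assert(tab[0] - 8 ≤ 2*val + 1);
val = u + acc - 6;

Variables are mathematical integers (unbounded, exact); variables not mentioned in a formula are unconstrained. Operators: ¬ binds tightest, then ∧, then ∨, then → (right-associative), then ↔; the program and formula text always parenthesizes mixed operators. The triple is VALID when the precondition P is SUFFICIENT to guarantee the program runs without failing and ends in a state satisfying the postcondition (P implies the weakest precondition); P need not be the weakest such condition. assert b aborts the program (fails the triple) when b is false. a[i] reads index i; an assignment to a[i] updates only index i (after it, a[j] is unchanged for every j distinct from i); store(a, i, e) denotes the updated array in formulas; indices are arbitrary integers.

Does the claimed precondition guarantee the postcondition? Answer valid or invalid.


Working backward. After the program, the postcondition 3*w - w - 8 ≤ 7 must hold; in canonical form it is 2*w ≤ 15.
Before val := u + acc - 6: 2*w ≤ 15
Before assert tab[0] - 8 ≤ 2*val + 1: tab[0] ≤ 2*val + 9 ∧ 2*w ≤ 15
Before val := 3*x: tab[0] ≤ 6*x + 9 ∧ 2*w ≤ 15
The weakest precondition is tab[0] ≤ 6*x + 9 ∧ 2*w ≤ 15.
Check whether tab[0] ≤ 6*x + 5 ∧ 2*w ≤ 15 implies it.
Every state satisfying the precondition satisfies the weakest precondition: the implication holds.
Answer: valid


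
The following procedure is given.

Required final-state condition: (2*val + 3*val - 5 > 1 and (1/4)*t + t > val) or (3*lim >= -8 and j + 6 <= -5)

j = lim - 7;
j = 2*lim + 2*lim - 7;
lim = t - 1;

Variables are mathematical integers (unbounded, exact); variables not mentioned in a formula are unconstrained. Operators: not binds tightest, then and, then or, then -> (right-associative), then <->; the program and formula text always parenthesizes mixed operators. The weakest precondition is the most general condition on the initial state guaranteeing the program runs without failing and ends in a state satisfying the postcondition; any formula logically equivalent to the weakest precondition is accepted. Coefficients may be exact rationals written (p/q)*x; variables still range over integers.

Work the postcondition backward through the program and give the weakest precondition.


Working backward. After the program, the postcondition (2*val + 3*val - 5 > 1 and (1/4)*t + t > val) or (3*lim >= -8 and j + 6 <= -5) must hold; in canonical form it is (5*val > 6 and (5/4)*t > val) or (3*lim >= -8 and j <= -11).
Before lim := t - 1: (5*val > 6 and (5/4)*t > val) or (3*t >= -5 and j <= -11)
Before j := 2*lim + 2*lim - 7: (5*val > 6 and (5/4)*t > val) or (3*t >= -5 and 4*lim <= -4)
Before j := lim - 7: (5*val > 6 and (5/4)*t > val) or (3*t >= -5 and 4*lim <= -4)
Answer: WP = (5*val > 6 and (5/4)*t > val) or (3*t >= -5 and 4*lim <= -4)


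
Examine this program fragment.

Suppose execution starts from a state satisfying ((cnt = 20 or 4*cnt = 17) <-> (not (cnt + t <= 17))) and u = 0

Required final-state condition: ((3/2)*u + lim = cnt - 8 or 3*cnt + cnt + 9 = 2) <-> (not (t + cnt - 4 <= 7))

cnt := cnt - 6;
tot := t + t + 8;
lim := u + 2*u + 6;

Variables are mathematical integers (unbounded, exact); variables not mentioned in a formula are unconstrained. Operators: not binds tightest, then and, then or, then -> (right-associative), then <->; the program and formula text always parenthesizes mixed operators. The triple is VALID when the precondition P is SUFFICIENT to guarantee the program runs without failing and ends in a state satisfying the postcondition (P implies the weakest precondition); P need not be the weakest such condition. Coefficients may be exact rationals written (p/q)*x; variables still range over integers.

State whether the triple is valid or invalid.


Working backward. After the program, the postcondition ((3/2)*u + lim = cnt - 8 or 3*cnt + cnt + 9 = 2) <-> (not (t + cnt - 4 <= 7)) must hold; in canonical form it is (lim + (3/2)*u = cnt - 8 or 4*cnt = -7) <-> (not (cnt + t <= 11)).
Before lim := u + 2*u + 6: ((9/2)*u = cnt - 14 or 4*cnt = -7) <-> (not (cnt + t <= 11))
Before tot := t + t + 8: ((9/2)*u = cnt - 14 or 4*cnt = -7) <-> (not (cnt + t <= 11))
Before cnt := cnt - 6: ((9/2)*u = cnt - 20 or 4*cnt = 17) <-> (not (cnt + t <= 17))
The weakest precondition is ((9/2)*u = cnt - 20 or 4*cnt = 17) <-> (not (cnt + t <= 17)).
Check whether ((cnt = 20 or 4*cnt = 17) <-> (not (cnt + t <= 17))) and u = 0 implies it.
Every state satisfying the precondition satisfies the weakest precondition: the implication holds.
Answer: valid


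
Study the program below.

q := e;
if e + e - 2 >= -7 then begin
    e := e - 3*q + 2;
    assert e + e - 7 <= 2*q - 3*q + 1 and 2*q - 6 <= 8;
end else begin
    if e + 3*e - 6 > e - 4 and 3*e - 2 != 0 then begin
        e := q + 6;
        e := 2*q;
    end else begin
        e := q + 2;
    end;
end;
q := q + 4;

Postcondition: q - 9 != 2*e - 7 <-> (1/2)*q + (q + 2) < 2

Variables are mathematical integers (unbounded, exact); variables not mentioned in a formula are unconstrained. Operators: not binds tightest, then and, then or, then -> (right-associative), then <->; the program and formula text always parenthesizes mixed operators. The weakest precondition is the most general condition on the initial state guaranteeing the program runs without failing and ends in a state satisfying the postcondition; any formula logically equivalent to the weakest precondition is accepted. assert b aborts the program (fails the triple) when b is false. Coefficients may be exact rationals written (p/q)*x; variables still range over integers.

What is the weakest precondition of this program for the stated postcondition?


Working backward. After the program, the postcondition q - 9 != 2*e - 7 <-> (1/2)*q + (q + 2) < 2 must hold; in canonical form it is q != 2*e + 2 <-> (3/2)*q < 0.
Before q := q + 4: q != 2*e - 2 <-> (3/2)*q < -6
Then branch requires 2*e <= 5*q + 4 and 2*q <= 14 and (7*q != 2*e + 2 <-> (3/2)*q < -6); else branch requires ((3*e > 2 and 3*e != 2) -> (3*q != 2 <-> (3/2)*q < -6)) and ((not (3*e > 2 and 3*e != 2)) -> (q != -2 <-> (3/2)*q < -6)).
Before the if: (2*e >= -5 -> (2*e <= 5*q + 4 and 2*q <= 14 and (7*q != 2*e + 2 <-> (3/2)*q < -6))) and ((not (2*e >= -5)) -> (((3*e > 2 and 3*e != 2) -> (3*q != 2 <-> (3/2)*q < -6)) and ((not (3*e > 2 and 3*e != 2)) -> (q != -2 <-> (3/2)*q < -6))))
Before q := e: (2*e >= -5 -> (3*e >= -4 and 2*e <= 14 and (5*e != 2 <-> (3/2)*e < -6))) and ((not (2*e >= -5)) -> (((3*e > 2 and 3*e != 2) -> (3*e != 2 <-> (3/2)*e < -6)) and ((not (3*e > 2 and 3*e != 2)) -> (e != -2 <-> (3/2)*e < -6))))
Answer: WP = (2*e >= -5 -> (3*e >= -4 and 2*e <= 14 and (5*e != 2 <-> (3/2)*e < -6))) and ((not (2*e >= -5)) -> (((3*e > 2 and 3*e != 2) -> (3*e != 2 <-> (3/2)*e < -6)) and ((not (3*e > 2 and 3*e != 2)) -> (e != -2 <-> (3/2)*e < -6))))


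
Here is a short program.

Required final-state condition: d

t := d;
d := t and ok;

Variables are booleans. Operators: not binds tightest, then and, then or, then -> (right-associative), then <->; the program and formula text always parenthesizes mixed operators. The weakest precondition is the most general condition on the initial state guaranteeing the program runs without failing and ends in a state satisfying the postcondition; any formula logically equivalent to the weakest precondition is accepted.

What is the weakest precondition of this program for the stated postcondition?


Working backward. After the program, d must hold.
Before d := t and ok: t and ok
Before t := d: d and ok
Answer: WP = d and ok


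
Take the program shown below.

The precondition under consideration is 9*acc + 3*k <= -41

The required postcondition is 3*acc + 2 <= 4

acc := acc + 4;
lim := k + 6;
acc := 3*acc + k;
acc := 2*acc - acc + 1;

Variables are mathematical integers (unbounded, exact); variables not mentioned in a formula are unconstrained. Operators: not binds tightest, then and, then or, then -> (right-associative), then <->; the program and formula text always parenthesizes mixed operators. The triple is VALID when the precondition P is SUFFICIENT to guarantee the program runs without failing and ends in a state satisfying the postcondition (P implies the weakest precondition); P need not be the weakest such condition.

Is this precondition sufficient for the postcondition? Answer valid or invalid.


Working backward. After the program, the postcondition 3*acc + 2 <= 4 must hold; in canonical form it is 3*acc <= 2.
Before acc := 2*acc - acc + 1: 3*acc <= -1
Before acc := 3*acc + k: 9*acc + 3*k <= -1
Before lim := k + 6: 9*acc + 3*k <= -1
Before acc := acc + 4: 9*acc + 3*k <= -37
The weakest precondition is 9*acc + 3*k <= -37.
Check whether 9*acc + 3*k <= -41 implies it.
Every state satisfying the precondition satisfies the weakest precondition: the implication holds.
Answer: valid


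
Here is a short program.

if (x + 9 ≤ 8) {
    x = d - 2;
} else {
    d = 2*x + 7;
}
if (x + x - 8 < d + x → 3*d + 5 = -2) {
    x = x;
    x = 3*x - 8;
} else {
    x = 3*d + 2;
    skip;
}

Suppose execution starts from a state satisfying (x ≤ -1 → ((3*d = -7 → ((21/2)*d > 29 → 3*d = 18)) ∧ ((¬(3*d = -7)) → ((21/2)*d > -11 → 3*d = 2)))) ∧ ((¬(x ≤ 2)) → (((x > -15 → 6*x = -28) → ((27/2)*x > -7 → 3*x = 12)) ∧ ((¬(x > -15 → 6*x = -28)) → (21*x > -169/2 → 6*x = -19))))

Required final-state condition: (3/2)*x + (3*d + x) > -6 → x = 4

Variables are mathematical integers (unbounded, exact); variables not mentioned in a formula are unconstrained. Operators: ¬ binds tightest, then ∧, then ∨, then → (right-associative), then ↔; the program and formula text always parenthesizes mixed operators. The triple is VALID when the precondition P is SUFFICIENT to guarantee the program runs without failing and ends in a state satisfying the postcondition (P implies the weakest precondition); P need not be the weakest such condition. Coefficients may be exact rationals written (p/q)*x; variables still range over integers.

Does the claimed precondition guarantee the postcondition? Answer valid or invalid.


Working backward. After the program, the postcondition (3/2)*x + (3*d + x) > -6 → x = 4 must hold; in canonical form it is 3*d + (5/2)*x > -6 → x = 4.
Then branch requires 3*d + (15/2)*x > 14 → 3*x = 12; else branch requires (21/2)*d > -11 → 3*d = 2.
Before the if: ((x < d + 8 → 3*d = -7) → (3*d + (15/2)*x > 14 → 3*x = 12)) ∧ ((¬(x < d + 8 → 3*d = -7)) → ((21/2)*d > -11 → 3*d = 2))
Then branch requires (3*d = -7 → ((21/2)*d > 29 → 3*d = 18)) ∧ ((¬(3*d = -7)) → ((21/2)*d > -11 → 3*d = 2)); else branch requires ((x > -15 → 6*x = -28) → ((27/2)*x > -7 → 3*x = 12)) ∧ ((¬(x > -15 → 6*x = -28)) → (21*x > -169/2 → 6*x = -19)).
Before the if: (x ≤ -1 → ((3*d = -7 → ((21/2)*d > 29 → 3*d = 18)) ∧ ((¬(3*d = -7)) → ((21/2)*d > -11 → 3*d = 2)))) ∧ ((¬(x ≤ -1)) → (((x > -15 → 6*x = -28) → ((27/2)*x > -7 → 3*x = 12)) ∧ ((¬(x > -15 → 6*x = -28)) → (21*x > -169/2 → 6*x = -19))))
The weakest precondition is (x ≤ -1 → ((3*d = -7 → ((21/2)*d > 29 → 3*d = 18)) ∧ ((¬(3*d = -7)) → ((21/2)*d > -11 → 3*d = 2)))) ∧ ((¬(x ≤ -1)) → (((x > -15 → 6*x = -28) → ((27/2)*x > -7 → 3*x = 12)) ∧ ((¬(x > -15 → 6*x = -28)) → (21*x > -169/2 → 6*x = -19)))).
Check whether (x ≤ -1 → ((3*d = -7 → ((21/2)*d > 29 → 3*d = 18)) ∧ ((¬(3*d = -7)) → ((21/2)*d > -11 → 3*d = 2)))) ∧ ((¬(x ≤ 2)) → (((x > -15 → 6*x = -28) → ((27/2)*x > -7 → 3*x = 12)) ∧ ((¬(x > -15 → 6*x = -28)) → (21*x > -169/2 → 6*x = -19)))) implies it.
Countermodel: at the initial state d = 0, x = 0, the precondition holds but the weakest precondition fails.
Answer: invalid


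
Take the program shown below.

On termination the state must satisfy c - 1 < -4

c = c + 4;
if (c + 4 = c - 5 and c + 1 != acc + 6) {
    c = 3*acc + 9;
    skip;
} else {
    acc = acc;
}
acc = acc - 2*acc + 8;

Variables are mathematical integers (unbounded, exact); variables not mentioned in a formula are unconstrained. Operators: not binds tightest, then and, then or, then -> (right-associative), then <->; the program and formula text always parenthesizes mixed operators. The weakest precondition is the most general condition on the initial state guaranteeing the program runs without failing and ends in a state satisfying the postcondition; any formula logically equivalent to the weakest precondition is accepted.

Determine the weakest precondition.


Working backward. After the program, the postcondition c - 1 < -4 must hold; in canonical form it is c < -3.
Before acc := acc - 2*acc + 8: c < -3
Then branch requires 3*acc < -12; else branch requires c < -3.
Before the if: c < -3
Before c := c + 4: c < -7
Answer: WP = c < -7


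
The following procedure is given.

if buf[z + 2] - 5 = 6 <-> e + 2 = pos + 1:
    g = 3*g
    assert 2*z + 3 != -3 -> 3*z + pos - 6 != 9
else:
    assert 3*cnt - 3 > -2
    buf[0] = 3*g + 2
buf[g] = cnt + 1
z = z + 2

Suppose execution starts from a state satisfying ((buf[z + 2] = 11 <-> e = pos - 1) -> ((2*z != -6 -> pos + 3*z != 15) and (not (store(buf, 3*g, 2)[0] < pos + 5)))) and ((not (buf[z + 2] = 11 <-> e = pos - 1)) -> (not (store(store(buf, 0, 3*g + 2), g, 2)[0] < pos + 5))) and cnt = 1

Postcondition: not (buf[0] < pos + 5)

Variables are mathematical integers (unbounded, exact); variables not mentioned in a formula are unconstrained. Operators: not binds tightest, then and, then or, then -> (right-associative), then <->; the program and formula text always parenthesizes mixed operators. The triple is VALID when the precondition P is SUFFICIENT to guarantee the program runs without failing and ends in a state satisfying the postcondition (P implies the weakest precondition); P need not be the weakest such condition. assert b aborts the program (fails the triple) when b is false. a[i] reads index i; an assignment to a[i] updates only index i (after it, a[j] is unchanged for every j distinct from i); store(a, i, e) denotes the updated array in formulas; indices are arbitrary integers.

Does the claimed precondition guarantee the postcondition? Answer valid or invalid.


Working backward. After the program, not (buf[0] < pos + 5) must hold.
Before z := z + 2: not (buf[0] < pos + 5)
Before buf[g] := cnt + 1: not (store(buf, g, cnt + 1)[0] < pos + 5)
Then branch requires (2*z != -6 -> pos + 3*z != 15) and (not (store(buf, 3*g, cnt + 1)[0] < pos + 5)); else branch requires 3*cnt > 1 and (not (store(store(buf, 0, 3*g + 2), g, cnt + 1)[0] < pos + 5)).
Before the if: ((buf[z + 2] = 11 <-> e = pos - 1) -> ((2*z != -6 -> pos + 3*z != 15) and (not (store(buf, 3*g, cnt + 1)[0] < pos + 5)))) and ((not (buf[z + 2] = 11 <-> e = pos - 1)) -> (3*cnt > 1 and (not (store(store(buf, 0, 3*g + 2), g, cnt + 1)[0] < pos + 5))))
The weakest precondition is ((buf[z + 2] = 11 <-> e = pos - 1) -> ((2*z != -6 -> pos + 3*z != 15) and (not (store(buf, 3*g, cnt + 1)[0] < pos + 5)))) and ((not (buf[z + 2] = 11 <-> e = pos - 1)) -> (3*cnt > 1 and (not (store(store(buf, 0, 3*g + 2), g, cnt + 1)[0] < pos + 5)))).
Check whether ((buf[z + 2] = 11 <-> e = pos - 1) -> ((2*z != -6 -> pos + 3*z != 15) and (not (store(buf, 3*g, 2)[0] < pos + 5)))) and ((not (buf[z + 2] = 11 <-> e = pos - 1)) -> (not (store(store(buf, 0, 3*g + 2), g, 2)[0] < pos + 5))) and cnt = 1 implies it.
Every state satisfying the precondition satisfies the weakest precondition: the implication holds.
Answer: valid


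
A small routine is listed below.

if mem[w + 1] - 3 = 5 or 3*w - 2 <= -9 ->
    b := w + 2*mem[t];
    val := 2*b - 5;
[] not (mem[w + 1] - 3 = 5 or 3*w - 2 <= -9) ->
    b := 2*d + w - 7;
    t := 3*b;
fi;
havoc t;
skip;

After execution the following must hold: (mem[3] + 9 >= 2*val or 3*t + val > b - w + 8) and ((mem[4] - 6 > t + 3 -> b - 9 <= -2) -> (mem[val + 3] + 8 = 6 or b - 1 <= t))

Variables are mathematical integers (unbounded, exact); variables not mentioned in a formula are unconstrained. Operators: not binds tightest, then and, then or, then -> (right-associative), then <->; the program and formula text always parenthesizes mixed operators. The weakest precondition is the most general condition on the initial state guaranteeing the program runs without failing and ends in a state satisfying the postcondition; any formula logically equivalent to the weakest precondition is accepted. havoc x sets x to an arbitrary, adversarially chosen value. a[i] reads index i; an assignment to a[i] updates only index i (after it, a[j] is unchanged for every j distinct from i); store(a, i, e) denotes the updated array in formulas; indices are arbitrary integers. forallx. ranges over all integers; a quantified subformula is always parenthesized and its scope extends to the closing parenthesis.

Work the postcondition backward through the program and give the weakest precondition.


Working backward. After the program, the postcondition (mem[3] + 9 >= 2*val or 3*t + val > b - w + 8) and ((mem[4] - 6 > t + 3 -> b - 9 <= -2) -> (mem[val + 3] + 8 = 6 or b - 1 <= t)) must hold; in canonical form it is (mem[3] >= 2*val - 9 or 3*t + val + w > b + 8) and ((mem[4] > t + 9 -> b <= 7) -> (mem[val + 3] = -2 or b <= t + 1)).
Before skip: (mem[3] >= 2*val - 9 or 3*t + val + w > b + 8) and ((mem[4] > t + 9 -> b <= 7) -> (mem[val + 3] = -2 or b <= t + 1))
Before havoc t: forall t_1. ((mem[3] >= 2*val - 9 or 3*t_1 + val + w > b + 8) and ((mem[4] > t_1 + 9 -> b <= 7) -> (mem[val + 3] = -2 or b <= t_1 + 1)))
Then branch requires forall t_1. ((mem[3] >= 8*mem[t] + 4*w - 19 or 2*mem[t] + 3*t_1 + 2*w > 13) and ((mem[4] > t_1 + 9 -> 2*mem[t] + w <= 7) -> (mem[4*mem[t] + 2*w - 2] = -2 or 2*mem[t] + w <= t_1 + 1))); else branch requires forall t_1. ((mem[3] >= 2*val - 9 or 3*t_1 + val > 2*d + 1) and ((mem[4] > t_1 + 9 -> 2*d + w <= 14) -> (mem[val + 3] = -2 or 2*d + w <= t_1 + 8))).
Before the if: ((mem[w + 1] = 8 or 3*w <= -7) -> (forall t_1. ((mem[3] >= 8*mem[t] + 4*w - 19 or 2*mem[t] + 3*t_1 + 2*w > 13) and ((mem[4] > t_1 + 9 -> 2*mem[t] + w <= 7) -> (mem[4*mem[t] + 2*w - 2] = -2 or 2*mem[t] + w <= t_1 + 1))))) and ((not (mem[w + 1] = 8 or 3*w <= -7)) -> (forall t_1. ((mem[3] >= 2*val - 9 or 3*t_1 + val > 2*d + 1) and ((mem[4] > t_1 + 9 -> 2*d + w <= 14) -> (mem[val + 3] = -2 or 2*d + w <= t_1 + 8)))))
Answer: WP = ((mem[w + 1] = 8 or 3*w <= -7) -> (forall t_1. ((mem[3] >= 8*mem[t] + 4*w - 19 or 2*mem[t] + 3*t_1 + 2*w > 13) and ((mem[4] > t_1 + 9 -> 2*mem[t] + w <= 7) -> (mem[4*mem[t] + 2*w - 2] = -2 or 2*mem[t] + w <= t_1 + 1))))) and ((not (mem[w + 1] = 8 or 3*w <= -7)) -> (forall t_1. ((mem[3] >= 2*val - 9 or 3*t_1 + val > 2*d + 1) and ((mem[4] > t_1 + 9 -> 2*d + w <= 14) -> (mem[val + 3] = -2 or 2*d + w <= t_1 + 8)))))


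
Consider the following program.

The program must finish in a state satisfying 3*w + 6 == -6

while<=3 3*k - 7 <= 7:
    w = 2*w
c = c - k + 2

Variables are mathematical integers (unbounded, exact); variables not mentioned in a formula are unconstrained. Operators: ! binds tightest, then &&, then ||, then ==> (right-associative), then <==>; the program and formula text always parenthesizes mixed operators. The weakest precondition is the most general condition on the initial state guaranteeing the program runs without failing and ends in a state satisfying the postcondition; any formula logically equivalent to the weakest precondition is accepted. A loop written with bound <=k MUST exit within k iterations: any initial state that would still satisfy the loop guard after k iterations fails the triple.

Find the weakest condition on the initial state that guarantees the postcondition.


Working backward. After the program, the postcondition 3*w + 6 == -6 must hold; in canonical form it is 3*w == -12.
Before c := c - k + 2: 3*w == -12
Before the loop (bound <=3), unroll the exhaustion recursion (WP_0 = exit-now case; WP_j = one more guarded iteration, up to j = 3):
  WP_0: (!(3*k <= 14)) && 3*w == -12
  WP_1: (3*k <= 14 ==> ((!(3*k <= 14)) && 6*w == -12)) && ((!(3*k <= 14)) ==> 3*w == -12)
  WP_2: (3*k <= 14 ==> ((3*k <= 14 ==> ((!(3*k <= 14)) && 12*w == -12)) && ((!(3*k <= 14)) ==> 6*w == -12))) && ((!(3*k <= 14)) ==> 3*w == -12)
  WP_3: (3*k <= 14 ==> ((3*k <= 14 ==> ((3*k <= 14 ==> ((!(3*k <= 14)) && 24*w == -12)) && ((!(3*k <= 14)) ==> 12*w == -12))) && ((!(3*k <= 14)) ==> 6*w == -12))) && ((!(3*k <= 14)) ==> 3*w == -12)
So before the loop: (3*k <= 14 ==> ((3*k <= 14 ==> ((3*k <= 14 ==> ((!(3*k <= 14)) && 24*w == -12)) && ((!(3*k <= 14)) ==> 12*w == -12))) && ((!(3*k <= 14)) ==> 6*w == -12))) && ((!(3*k <= 14)) ==> 3*w == -12)
Answer: WP = (3*k <= 14 ==> ((3*k <= 14 ==> ((3*k <= 14 ==> ((!(3*k <= 14)) && 24*w == -12)) && ((!(3*k <= 14)) ==> 12*w == -12))) && ((!(3*k <= 14)) ==> 6*w == -12))) && ((!(3*k <= 14)) ==> 3*w == -12)


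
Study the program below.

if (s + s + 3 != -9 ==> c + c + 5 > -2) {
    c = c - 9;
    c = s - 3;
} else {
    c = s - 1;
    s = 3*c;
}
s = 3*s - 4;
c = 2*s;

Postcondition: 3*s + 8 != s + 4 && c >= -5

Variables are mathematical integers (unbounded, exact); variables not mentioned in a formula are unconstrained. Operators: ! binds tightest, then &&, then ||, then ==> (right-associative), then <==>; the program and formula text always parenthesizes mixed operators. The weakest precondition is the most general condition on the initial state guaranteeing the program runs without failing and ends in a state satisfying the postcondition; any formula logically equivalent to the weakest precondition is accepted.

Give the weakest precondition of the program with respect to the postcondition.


Working backward. After the program, the postcondition 3*s + 8 != s + 4 && c >= -5 must hold; in canonical form it is 2*s != -4 && c >= -5.
Before c := 2*s: 2*s != -4 && 2*s >= -5
Before s := 3*s - 4: 6*s != 4 && 6*s >= 3
Then branch requires 6*s != 4 && 6*s >= 3; else branch requires 18*s != 22 && 18*s >= 21.
Before the if: ((2*s != -12 ==> 2*c > -7) ==> (6*s != 4 && 6*s >= 3)) && ((!(2*s != -12 ==> 2*c > -7)) ==> (18*s != 22 && 18*s >= 21))
Answer: WP = ((2*s != -12 ==> 2*c > -7) ==> (6*s != 4 && 6*s >= 3)) && ((!(2*s != -12 ==> 2*c > -7)) ==> (18*s != 22 && 18*s >= 21))


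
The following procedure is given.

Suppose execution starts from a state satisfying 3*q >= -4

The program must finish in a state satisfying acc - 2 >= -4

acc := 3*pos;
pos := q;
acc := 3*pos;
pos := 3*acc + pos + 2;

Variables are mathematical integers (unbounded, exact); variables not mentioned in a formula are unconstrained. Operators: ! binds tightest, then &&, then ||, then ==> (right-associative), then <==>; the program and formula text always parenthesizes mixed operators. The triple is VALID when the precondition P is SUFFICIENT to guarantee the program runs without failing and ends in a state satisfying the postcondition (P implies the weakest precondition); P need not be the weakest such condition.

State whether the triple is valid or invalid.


Working backward. After the program, the postcondition acc - 2 >= -4 must hold; in canonical form it is acc >= -2.
Before pos := 3*acc + pos + 2: acc >= -2
Before acc := 3*pos: 3*pos >= -2
Before pos := q: 3*q >= -2
Before acc := 3*pos: 3*q >= -2
The weakest precondition is 3*q >= -2.
Check whether 3*q >= -4 implies it.
Countermodel: at the initial state q = -1, the precondition holds but the weakest precondition fails.
Answer: invalid


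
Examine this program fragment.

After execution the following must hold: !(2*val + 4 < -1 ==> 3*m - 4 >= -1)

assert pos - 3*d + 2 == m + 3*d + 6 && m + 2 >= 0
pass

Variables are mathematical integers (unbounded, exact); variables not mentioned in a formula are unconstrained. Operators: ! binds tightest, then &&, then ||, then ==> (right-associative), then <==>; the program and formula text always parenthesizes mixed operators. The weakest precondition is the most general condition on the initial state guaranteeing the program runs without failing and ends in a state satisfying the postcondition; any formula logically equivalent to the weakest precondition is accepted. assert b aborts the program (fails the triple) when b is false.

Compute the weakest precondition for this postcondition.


Working backward. After the program, the postcondition !(2*val + 4 < -1 ==> 3*m - 4 >= -1) must hold; in canonical form it is !(2*val < -5 ==> 3*m >= 3).
Before skip: !(2*val < -5 ==> 3*m >= 3)
Before assert pos - 3*d + 2 == m + 3*d + 6 && m + 2 >= 0: pos == 6*d + m + 4 && m >= -2 && (!(2*val < -5 ==> 3*m >= 3))
Answer: WP = pos == 6*d + m + 4 && m >= -2 && (!(2*val < -5 ==> 3*m >= 3))


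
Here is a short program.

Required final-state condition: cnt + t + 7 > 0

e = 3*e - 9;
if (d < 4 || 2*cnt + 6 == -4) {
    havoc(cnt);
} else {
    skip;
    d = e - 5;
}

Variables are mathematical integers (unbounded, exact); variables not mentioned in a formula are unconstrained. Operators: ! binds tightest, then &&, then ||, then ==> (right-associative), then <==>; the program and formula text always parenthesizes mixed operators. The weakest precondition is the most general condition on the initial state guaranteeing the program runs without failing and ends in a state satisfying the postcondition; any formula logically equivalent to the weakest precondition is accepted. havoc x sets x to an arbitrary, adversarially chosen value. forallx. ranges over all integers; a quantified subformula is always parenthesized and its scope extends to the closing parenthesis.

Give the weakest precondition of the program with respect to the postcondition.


Working backward. After the program, the postcondition cnt + t + 7 > 0 must hold; in canonical form it is cnt + t > -7.
Then branch requires forall cnt_1. cnt_1 + t > -7; else branch requires cnt + t > -7.
Before the if: ((d < 4 || 2*cnt == -10) ==> (forall cnt_1. cnt_1 + t > -7)) && ((!(d < 4 || 2*cnt == -10)) ==> cnt + t > -7)
Before e := 3*e - 9: ((d < 4 || 2*cnt == -10) ==> (forall cnt_1. cnt_1 + t > -7)) && ((!(d < 4 || 2*cnt == -10)) ==> cnt + t > -7)
Answer: WP = ((d < 4 || 2*cnt == -10) ==> (forall cnt_1. cnt_1 + t > -7)) && ((!(d < 4 || 2*cnt == -10)) ==> cnt + t > -7)


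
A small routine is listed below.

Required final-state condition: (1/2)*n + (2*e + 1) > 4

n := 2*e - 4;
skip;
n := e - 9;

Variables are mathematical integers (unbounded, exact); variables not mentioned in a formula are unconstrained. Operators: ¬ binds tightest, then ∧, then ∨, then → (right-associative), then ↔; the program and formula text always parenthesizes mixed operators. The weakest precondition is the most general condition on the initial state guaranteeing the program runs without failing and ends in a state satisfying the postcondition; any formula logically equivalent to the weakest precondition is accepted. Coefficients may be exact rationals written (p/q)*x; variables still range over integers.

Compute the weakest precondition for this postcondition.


Working backward. After the program, the postcondition (1/2)*n + (2*e + 1) > 4 must hold; in canonical form it is 2*e + (1/2)*n > 3.
Before n := e - 9: (5/2)*e > 15/2
Before skip: (5/2)*e > 15/2
Before n := 2*e - 4: (5/2)*e > 15/2
Answer: WP = (5/2)*e > 15/2


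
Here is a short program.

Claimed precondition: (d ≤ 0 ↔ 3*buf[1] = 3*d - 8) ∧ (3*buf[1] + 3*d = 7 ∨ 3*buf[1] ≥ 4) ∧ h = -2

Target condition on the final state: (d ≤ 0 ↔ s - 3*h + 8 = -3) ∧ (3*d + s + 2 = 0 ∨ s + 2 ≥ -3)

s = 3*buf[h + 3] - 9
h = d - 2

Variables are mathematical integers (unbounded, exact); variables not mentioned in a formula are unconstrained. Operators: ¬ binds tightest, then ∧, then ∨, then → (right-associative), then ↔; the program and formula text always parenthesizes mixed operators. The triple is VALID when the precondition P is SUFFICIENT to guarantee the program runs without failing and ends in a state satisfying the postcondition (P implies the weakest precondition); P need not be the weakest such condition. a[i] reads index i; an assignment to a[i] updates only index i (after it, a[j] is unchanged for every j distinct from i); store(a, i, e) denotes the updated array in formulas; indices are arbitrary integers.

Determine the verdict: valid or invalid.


Working backward. After the program, the postcondition (d ≤ 0 ↔ s - 3*h + 8 = -3) ∧ (3*d + s + 2 = 0 ∨ s + 2 ≥ -3) must hold; in canonical form it is (d ≤ 0 ↔ s = 3*h - 11) ∧ (3*d + s = -2 ∨ s ≥ -5).
Before h := d - 2: (d ≤ 0 ↔ s = 3*d - 17) ∧ (3*d + s = -2 ∨ s ≥ -5)
Before s := 3*buf[h + 3] - 9: (d ≤ 0 ↔ 3*buf[h + 3] = 3*d - 8) ∧ (3*buf[h + 3] + 3*d = 7 ∨ 3*buf[h + 3] ≥ 4)
The weakest precondition is (d ≤ 0 ↔ 3*buf[h + 3] = 3*d - 8) ∧ (3*buf[h + 3] + 3*d = 7 ∨ 3*buf[h + 3] ≥ 4).
Check whether (d ≤ 0 ↔ 3*buf[1] = 3*d - 8) ∧ (3*buf[1] + 3*d = 7 ∨ 3*buf[1] ≥ 4) ∧ h = -2 implies it.
Every state satisfying the precondition satisfies the weakest precondition: the implication holds.
Answer: valid


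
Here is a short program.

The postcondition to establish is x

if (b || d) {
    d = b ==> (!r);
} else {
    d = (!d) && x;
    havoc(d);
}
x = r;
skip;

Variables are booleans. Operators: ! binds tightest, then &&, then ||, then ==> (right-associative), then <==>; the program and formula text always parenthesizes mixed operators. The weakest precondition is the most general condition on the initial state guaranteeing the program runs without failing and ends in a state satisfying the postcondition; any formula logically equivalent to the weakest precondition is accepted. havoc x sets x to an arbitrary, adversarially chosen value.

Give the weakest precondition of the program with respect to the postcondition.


Working backward. After the program, x must hold.
Before skip: x
Before x := r: r
Then branch requires r; else branch requires r.
Before the if: ((b || d) ==> r) && ((!(b || d)) ==> r)
Answer: WP = ((b || d) ==> r) && ((!(b || d)) ==> r)


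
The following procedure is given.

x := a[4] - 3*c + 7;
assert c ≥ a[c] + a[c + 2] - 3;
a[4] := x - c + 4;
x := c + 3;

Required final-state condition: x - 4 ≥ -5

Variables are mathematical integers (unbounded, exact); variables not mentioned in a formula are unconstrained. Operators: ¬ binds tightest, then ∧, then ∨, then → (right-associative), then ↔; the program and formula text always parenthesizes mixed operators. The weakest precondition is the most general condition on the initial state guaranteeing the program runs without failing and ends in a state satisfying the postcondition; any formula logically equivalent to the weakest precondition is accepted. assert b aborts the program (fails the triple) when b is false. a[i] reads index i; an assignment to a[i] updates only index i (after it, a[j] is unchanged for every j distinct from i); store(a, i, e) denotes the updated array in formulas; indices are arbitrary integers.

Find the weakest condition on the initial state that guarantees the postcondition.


Working backward. After the program, the postcondition x - 4 ≥ -5 must hold; in canonical form it is x ≥ -1.
Before x := c + 3: c ≥ -4
Before a[4] := x - c + 4: c ≥ -4
Before assert c ≥ a[c] + a[c + 2] - 3: c ≥ a[c + 2] + a[c] - 3 ∧ c ≥ -4
Before x := a[4] - 3*c + 7: c ≥ a[c + 2] + a[c] - 3 ∧ c ≥ -4
Answer: WP = c ≥ a[c + 2] + a[c] - 3 ∧ c ≥ -4


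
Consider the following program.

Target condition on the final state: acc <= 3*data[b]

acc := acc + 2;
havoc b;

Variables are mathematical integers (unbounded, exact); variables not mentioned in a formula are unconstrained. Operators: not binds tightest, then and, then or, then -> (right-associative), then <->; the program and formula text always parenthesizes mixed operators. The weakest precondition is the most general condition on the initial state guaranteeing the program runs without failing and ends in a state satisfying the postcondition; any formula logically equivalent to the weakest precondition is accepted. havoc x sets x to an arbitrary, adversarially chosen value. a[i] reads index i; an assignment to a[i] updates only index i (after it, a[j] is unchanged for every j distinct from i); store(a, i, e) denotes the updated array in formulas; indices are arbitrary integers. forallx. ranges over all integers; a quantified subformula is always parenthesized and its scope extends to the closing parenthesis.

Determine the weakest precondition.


Working backward. After the program, acc <= 3*data[b] must hold.
Before havoc b: forall b_1. acc <= 3*data[b_1]
Before acc := acc + 2: forall b_1. acc <= 3*data[b_1] - 2
Answer: WP = forall b_1. acc <= 3*data[b_1] - 2


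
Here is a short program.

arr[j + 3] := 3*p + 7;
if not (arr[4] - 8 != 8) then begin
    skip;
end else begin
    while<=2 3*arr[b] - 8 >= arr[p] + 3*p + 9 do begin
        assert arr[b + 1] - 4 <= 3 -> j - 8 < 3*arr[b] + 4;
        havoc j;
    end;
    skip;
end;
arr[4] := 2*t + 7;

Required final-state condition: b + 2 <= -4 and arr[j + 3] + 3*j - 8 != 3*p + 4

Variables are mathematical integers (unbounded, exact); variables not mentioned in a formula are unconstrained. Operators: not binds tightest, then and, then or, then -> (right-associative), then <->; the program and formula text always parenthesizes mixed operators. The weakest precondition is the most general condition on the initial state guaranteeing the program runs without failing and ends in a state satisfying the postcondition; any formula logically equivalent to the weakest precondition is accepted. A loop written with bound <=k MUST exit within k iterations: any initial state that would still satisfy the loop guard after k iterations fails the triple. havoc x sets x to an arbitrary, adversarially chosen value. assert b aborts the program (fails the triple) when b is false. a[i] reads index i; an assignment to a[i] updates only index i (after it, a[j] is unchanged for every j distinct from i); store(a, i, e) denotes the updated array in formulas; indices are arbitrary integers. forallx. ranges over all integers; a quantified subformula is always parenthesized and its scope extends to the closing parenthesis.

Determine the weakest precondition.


Working backward. After the program, the postcondition b + 2 <= -4 and arr[j + 3] + 3*j - 8 != 3*p + 4 must hold; in canonical form it is b <= -6 and arr[j + 3] + 3*j != 3*p + 12.
Before arr[4] := 2*t + 7: b <= -6 and store(arr, 4, 2*t + 7)[j + 3] + 3*j != 3*p + 12
Then branch requires b <= -6 and store(arr, 4, 2*t + 7)[j + 3] + 3*j != 3*p + 12; else branch requires (3*arr[b] >= arr[p] + 3*p + 17 -> ((arr[b + 1] <= 7 -> j < 3*arr[b] + 12) and (forall j_2. ((3*arr[b] >= arr[p] + 3*p + 17 -> ((arr[b + 1] <= 7 -> j_2 < 3*arr[b] + 12) and (forall j_1. ((not (3*arr[b] >= arr[p] + 3*p + 17)) and b <= -6 and store(arr, 4, 2*t + 7)[j_1 + 3] + 3*j_1 != 3*p + 12)))) and ((not (3*arr[b] >= arr[p] + 3*p + 17)) -> (b <= -6 and store(arr, 4, 2*t + 7)[j_2 + 3] + 3*j_2 != 3*p + 12)))))) and ((not (3*arr[b] >= arr[p] + 3*p + 17)) -> (b <= -6 and store(arr, 4, 2*t + 7)[j + 3] + 3*j != 3*p + 12)).
Before the if: ((not (arr[4] != 16)) -> (b <= -6 and store(arr, 4, 2*t + 7)[j + 3] + 3*j != 3*p + 12)) and (arr[4] != 16 -> ((3*arr[b] >= arr[p] + 3*p + 17 -> ((arr[b + 1] <= 7 -> j < 3*arr[b] + 12) and (forall j_2. ((3*arr[b] >= arr[p] + 3*p + 17 -> ((arr[b + 1] <= 7 -> j_2 < 3*arr[b] + 12) and (forall j_1. ((not (3*arr[b] >= arr[p] + 3*p + 17)) and b <= -6 and store(arr, 4, 2*t + 7)[j_1 + 3] + 3*j_1 != 3*p + 12)))) and ((not (3*arr[b] >= arr[p] + 3*p + 17)) -> (b <= -6 and store(arr, 4, 2*t + 7)[j_2 + 3] + 3*j_2 != 3*p + 12)))))) and ((not (3*arr[b] >= arr[p] + 3*p + 17)) -> (b <= -6 and store(arr, 4, 2*t + 7)[j + 3] + 3*j != 3*p + 12))))
Before arr[j + 3] := 3*p + 7: ((not (store(arr, j + 3, 3*p + 7)[4] != 16)) -> (b <= -6 and store(store(arr, j + 3, 3*p + 7), 4, 2*t + 7)[j + 3] + 3*j != 3*p + 12)) and (store(arr, j + 3, 3*p + 7)[4] != 16 -> ((3*store(arr, j + 3, 3*p + 7)[b] >= store(arr, j + 3, 3*p + 7)[p] + 3*p + 17 -> ((store(arr, j + 3, 3*p + 7)[b + 1] <= 7 -> j < 3*store(arr, j + 3, 3*p + 7)[b] + 12) and (forall j_2. ((3*store(arr, j + 3, 3*p + 7)[b] >= store(arr, j + 3, 3*p + 7)[p] + 3*p + 17 -> ((store(arr, j + 3, 3*p + 7)[b + 1] <= 7 -> j_2 < 3*store(arr, j + 3, 3*p + 7)[b] + 12) and (forall j_1. ((not (3*store(arr, j + 3, 3*p + 7)[b] >= store(arr, j + 3, 3*p + 7)[p] + 3*p + 17)) and b <= -6 and store(store(arr, j + 3, 3*p + 7), 4, 2*t + 7)[j_1 + 3] + 3*j_1 != 3*p + 12)))) and ((not (3*store(arr, j + 3, 3*p + 7)[b] >= store(arr, j + 3, 3*p + 7)[p] + 3*p + 17)) -> (b <= -6 and store(store(arr, j + 3, 3*p + 7), 4, 2*t + 7)[j_2 + 3] + 3*j_2 != 3*p + 12)))))) and ((not (3*store(arr, j + 3, 3*p + 7)[b] >= store(arr, j + 3, 3*p + 7)[p] + 3*p + 17)) -> (b <= -6 and store(store(arr, j + 3, 3*p + 7), 4, 2*t + 7)[j + 3] + 3*j != 3*p + 12))))
Answer: WP = ((not (store(arr, j + 3, 3*p + 7)[4] != 16)) -> (b <= -6 and store(store(arr, j + 3, 3*p + 7), 4, 2*t + 7)[j + 3] + 3*j != 3*p + 12)) and (store(arr, j + 3, 3*p + 7)[4] != 16 -> ((3*store(arr, j + 3, 3*p + 7)[b] >= store(arr, j + 3, 3*p + 7)[p] + 3*p + 17 -> ((store(arr, j + 3, 3*p + 7)[b + 1] <= 7 -> j < 3*store(arr, j + 3, 3*p + 7)[b] + 12) and (forall j_2. ((3*store(arr, j + 3, 3*p + 7)[b] >= store(arr, j + 3, 3*p + 7)[p] + 3*p + 17 -> ((store(arr, j + 3, 3*p + 7)[b + 1] <= 7 -> j_2 < 3*store(arr, j + 3, 3*p + 7)[b] + 12) and (forall j_1. ((not (3*store(arr, j + 3, 3*p + 7)[b] >= store(arr, j + 3, 3*p + 7)[p] + 3*p + 17)) and b <= -6 and store(store(arr, j + 3, 3*p + 7), 4, 2*t + 7)[j_1 + 3] + 3*j_1 != 3*p + 12)))) and ((not (3*store(arr, j + 3, 3*p + 7)[b] >= store(arr, j + 3, 3*p + 7)[p] + 3*p + 17)) -> (b <= -6 and store(store(arr, j + 3, 3*p + 7), 4, 2*t + 7)[j_2 + 3] + 3*j_2 != 3*p + 12)))))) and ((not (3*store(arr, j + 3, 3*p + 7)[b] >= store(arr, j + 3, 3*p + 7)[p] + 3*p + 17)) -> (b <= -6 and store(store(arr, j + 3, 3*p + 7), 4, 2*t + 7)[j + 3] + 3*j != 3*p + 12))))
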